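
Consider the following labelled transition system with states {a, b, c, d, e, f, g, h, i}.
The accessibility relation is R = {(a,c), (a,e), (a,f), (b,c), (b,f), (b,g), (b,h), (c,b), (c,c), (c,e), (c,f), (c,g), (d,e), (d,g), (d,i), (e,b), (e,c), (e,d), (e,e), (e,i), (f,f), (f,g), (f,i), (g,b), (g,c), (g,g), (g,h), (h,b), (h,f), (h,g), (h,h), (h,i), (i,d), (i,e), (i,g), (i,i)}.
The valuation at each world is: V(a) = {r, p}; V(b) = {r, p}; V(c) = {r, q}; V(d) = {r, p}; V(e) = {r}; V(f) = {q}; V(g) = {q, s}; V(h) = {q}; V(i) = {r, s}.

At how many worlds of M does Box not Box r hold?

Let φ = Box not Box r. Evaluate φ at each world:
  a (successors {c, e, f}): φ is false.
  b (successors {c, f, g, h}): φ is true.
  c (successors {b, c, e, f, g}): φ is false.
  d (successors {e, g, i}): φ is false.
  e (successors {b, c, d, e, i}): φ is false.
  f (successors {f, g, i}): φ is true.
  g (successors {b, c, g, h}): φ is true.
  h (successors {b, f, g, h, i}): φ is true.
  i (successors {d, e, g, i}): φ is false.
For instance, at a:
  At a: Box not Box r requires not Box r at every successor {c, e, f}.
    not Box r fails at e, so Box not Box r is false at a.
      At e: Box r is true, so not Box r is false.
Satisfying worlds: {b, f, g, h}

4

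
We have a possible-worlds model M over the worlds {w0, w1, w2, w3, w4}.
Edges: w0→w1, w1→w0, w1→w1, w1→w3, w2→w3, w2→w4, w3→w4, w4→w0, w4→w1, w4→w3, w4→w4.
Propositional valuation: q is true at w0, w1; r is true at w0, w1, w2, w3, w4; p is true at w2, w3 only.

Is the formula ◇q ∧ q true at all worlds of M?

No

Let φ = ◇q ∧ q. Evaluate φ at each world:
  w0 (successors {w1}): φ is true.
  w1 (successors {w0, w1, w3}): φ is true.
  w2 (successors {w3, w4}): φ is false.
  w3 (successors {w4}): φ is false.
  w4 (successors {w0, w1, w3, w4}): φ is false.
Detail at w2 (counterexample):
  At w2: ◇q is false, q is false, so ◇q ∧ q is false.
    At w2: ◇q requires q at some successor in {w3, w4}.
      At w3: q is false.
      At w4: q is false.
    So ◇q is false at w2.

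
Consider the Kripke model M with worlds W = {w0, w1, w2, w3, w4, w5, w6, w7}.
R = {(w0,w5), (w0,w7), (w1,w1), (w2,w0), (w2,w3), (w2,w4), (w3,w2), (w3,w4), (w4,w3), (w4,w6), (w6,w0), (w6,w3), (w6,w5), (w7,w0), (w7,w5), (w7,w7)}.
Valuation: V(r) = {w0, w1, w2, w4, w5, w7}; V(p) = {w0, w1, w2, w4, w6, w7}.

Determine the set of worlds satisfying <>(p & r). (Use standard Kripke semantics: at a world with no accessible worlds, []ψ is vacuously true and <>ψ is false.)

Let φ = <>(p & r). Evaluate φ at each world:
  w0 (successors {w5, w7}): φ is true.
  w1 (successors {w1}): φ is true.
  w2 (successors {w0, w3, w4}): φ is true.
  w3 (successors {w2, w4}): φ is true.
  w4 (successors {w3, w6}): φ is false.
  w5 (successors ∅): φ is false.
  w6 (successors {w0, w3, w5}): φ is true.
  w7 (successors {w0, w5, w7}): φ is true.
For instance, at w3:
  At w3: <>(p & r) requires p & r at some successor in {w2, w4}.
    p & r holds at w2, so <>(p & r) is true at w3.
Satisfying worlds: {w0, w1, w2, w3, w6, w7}

w0, w1, w2, w3, w6, w7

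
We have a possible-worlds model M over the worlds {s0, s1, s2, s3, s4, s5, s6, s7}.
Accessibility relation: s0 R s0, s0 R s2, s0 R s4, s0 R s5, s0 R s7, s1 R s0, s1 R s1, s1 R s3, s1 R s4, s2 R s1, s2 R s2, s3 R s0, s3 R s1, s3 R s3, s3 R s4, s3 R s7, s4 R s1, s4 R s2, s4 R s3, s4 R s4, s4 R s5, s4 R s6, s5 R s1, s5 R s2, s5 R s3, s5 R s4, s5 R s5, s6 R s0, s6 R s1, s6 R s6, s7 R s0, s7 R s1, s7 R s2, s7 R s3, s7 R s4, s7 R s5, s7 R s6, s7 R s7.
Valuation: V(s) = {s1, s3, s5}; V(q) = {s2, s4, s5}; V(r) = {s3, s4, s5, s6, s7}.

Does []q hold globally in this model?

No

Recall that []ψ holds at a world iff ψ holds at every accessible world, and <>ψ holds iff ψ holds at some accessible world.
Let φ = []q. Evaluate φ at each world:
  s0 (successors {s0, s2, s4, s5, s7}): φ is false.
  s1 (successors {s0, s1, s3, s4}): φ is false.
  s2 (successors {s1, s2}): φ is false.
  s3 (successors {s0, s1, s3, s4, s7}): φ is false.
  s4 (successors {s1, s2, s3, s4, s5, s6}): φ is false.
  s5 (successors {s1, s2, s3, s4, s5}): φ is false.
  s6 (successors {s0, s1, s6}): φ is false.
  s7 (successors {s0, s1, s2, s3, s4, s5, s6, s7}): φ is false.
Detail at s0 (counterexample):
  At s0: []q requires q at every successor {s0, s2, s4, s5, s7}.
    q fails at s0, so []q is false at s0.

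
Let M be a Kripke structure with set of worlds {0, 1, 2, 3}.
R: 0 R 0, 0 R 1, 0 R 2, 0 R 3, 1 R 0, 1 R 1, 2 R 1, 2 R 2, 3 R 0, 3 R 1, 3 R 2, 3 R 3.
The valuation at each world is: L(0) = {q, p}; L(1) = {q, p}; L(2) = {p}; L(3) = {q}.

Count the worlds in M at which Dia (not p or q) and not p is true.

1

Let φ = Dia (not p or q) and not p. Evaluate φ at each world:
  0 (successors {0, 1, 2, 3}): φ is false.
  1 (successors {0, 1}): φ is false.
  2 (successors {1, 2}): φ is false.
  3 (successors {0, 1, 2, 3}): φ is true.
For instance, at 3:
  At 3: Dia (not p or q) is true, not p is true, so Dia (not p or q) and not p is true.
    At 3: Dia (not p or q) requires not p or q at some successor in {0, 1, 2, 3}.
      not p or q holds at 0, so Dia (not p or q) is true at 3.
Satisfying worlds: {3}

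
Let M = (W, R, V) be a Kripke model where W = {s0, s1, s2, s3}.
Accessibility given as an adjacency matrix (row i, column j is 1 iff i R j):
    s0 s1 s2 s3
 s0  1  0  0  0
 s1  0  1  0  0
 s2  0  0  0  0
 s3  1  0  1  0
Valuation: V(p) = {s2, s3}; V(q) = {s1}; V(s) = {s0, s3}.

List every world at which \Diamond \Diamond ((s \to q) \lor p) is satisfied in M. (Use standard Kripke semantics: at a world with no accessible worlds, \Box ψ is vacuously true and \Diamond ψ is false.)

s1

Let φ = \Diamond \Diamond ((s \to q) \lor p). Evaluate φ at each world:
  s0 (successors {s0}): φ is false.
  s1 (successors {s1}): φ is true.
  s2 (successors ∅): φ is false.
  s3 (successors {s0, s2}): φ is false.
For instance, at s3:
  At s3: \Diamond \Diamond ((s \to q) \lor p) requires \Diamond ((s \to q) \lor p) at some successor in {s0, s2}.
    At s0: \Diamond ((s \to q) \lor p) is false.
    At s2: \Diamond ((s \to q) \lor p) is false.
  So \Diamond \Diamond ((s \to q) \lor p) is false at s3.
Satisfying worlds: {s1}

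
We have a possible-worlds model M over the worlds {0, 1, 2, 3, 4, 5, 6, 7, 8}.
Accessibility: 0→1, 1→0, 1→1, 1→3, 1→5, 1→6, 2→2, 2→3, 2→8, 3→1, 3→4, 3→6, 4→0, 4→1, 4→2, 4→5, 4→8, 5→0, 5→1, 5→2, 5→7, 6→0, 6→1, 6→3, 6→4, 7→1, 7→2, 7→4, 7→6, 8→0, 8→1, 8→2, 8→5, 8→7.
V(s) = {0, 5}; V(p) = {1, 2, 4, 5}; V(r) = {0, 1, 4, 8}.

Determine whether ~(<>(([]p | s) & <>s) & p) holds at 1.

No

Recall that []ψ holds at a world iff ψ holds at every accessible world, and <>ψ holds iff ψ holds at some accessible world.
At 1: <>(([]p | s) & <>s) & p is true, so ~(<>(([]p | s) & <>s) & p) is false.
  At 1: <>(([]p | s) & <>s) is true, p is true, so <>(([]p | s) & <>s) & p is true.
    At 1: <>(([]p | s) & <>s) requires ([]p | s) & <>s at some successor in {0, 1, 3, 5, 6}.
      ([]p | s) & <>s holds at 5, so <>(([]p | s) & <>s) is true at 1.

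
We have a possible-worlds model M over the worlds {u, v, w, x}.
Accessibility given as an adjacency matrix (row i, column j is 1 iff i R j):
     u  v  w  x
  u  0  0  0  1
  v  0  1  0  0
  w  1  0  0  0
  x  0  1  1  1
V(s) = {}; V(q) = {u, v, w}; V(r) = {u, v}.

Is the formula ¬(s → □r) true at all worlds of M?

No

Recall that □ψ holds at a world iff ψ holds at every accessible world, and ◇ψ holds iff ψ holds at some accessible world.
Let φ = ¬(s → □r). Evaluate φ at each world:
  u (successors {x}): φ is false.
  v (successors {v}): φ is false.
  w (successors {u}): φ is false.
  x (successors {v, w, x}): φ is false.
Detail at u (counterexample):
  At u: s → □r is true, so ¬(s → □r) is false.
    At u: s is false, □r is false, so s → □r is true.
      At u: □r requires r at every successor {x}.
        r fails at x, so □r is false at u.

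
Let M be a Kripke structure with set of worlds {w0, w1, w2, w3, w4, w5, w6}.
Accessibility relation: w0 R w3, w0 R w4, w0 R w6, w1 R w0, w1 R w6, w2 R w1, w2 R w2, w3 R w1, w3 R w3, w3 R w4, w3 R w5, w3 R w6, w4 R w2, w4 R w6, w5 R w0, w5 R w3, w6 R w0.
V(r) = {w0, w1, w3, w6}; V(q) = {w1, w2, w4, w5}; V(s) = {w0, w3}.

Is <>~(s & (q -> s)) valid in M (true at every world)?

Recall that <>ψ holds at a world iff ψ holds at some accessible world.
Let φ = <>~(s & (q -> s)). Evaluate φ at each world:
  w0 (successors {w3, w4, w6}): φ is true.
  w1 (successors {w0, w6}): φ is true.
  w2 (successors {w1, w2}): φ is true.
  w3 (successors {w1, w3, w4, w5, w6}): φ is true.
  w4 (successors {w2, w6}): φ is true.
  w5 (successors {w0, w3}): φ is false.
  w6 (successors {w0}): φ is false.
Detail at w5 (counterexample):
  At w5: <>~(s & (q -> s)) requires ~(s & (q -> s)) at some successor in {w0, w3}.
    At w0: ~(s & (q -> s)) is false.
    At w3: ~(s & (q -> s)) is false.
  So <>~(s & (q -> s)) is false at w5.

No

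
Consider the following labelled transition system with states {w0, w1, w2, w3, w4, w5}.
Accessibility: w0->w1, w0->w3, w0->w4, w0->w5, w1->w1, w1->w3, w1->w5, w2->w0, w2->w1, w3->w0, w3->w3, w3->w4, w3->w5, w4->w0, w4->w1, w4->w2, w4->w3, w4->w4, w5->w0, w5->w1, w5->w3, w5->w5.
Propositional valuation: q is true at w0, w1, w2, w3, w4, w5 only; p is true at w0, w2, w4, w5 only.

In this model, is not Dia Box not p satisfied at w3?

At w3: Dia Box not p is false, so not Dia Box not p is true.
  At w3: Dia Box not p requires Box not p at some successor in {w0, w3, w4, w5}.
    At w0: Box not p is false.
    At w3: Box not p is false.
    At w4: Box not p is false.
    At w5: Box not p is false.
  So Dia Box not p is false at w3.

Yes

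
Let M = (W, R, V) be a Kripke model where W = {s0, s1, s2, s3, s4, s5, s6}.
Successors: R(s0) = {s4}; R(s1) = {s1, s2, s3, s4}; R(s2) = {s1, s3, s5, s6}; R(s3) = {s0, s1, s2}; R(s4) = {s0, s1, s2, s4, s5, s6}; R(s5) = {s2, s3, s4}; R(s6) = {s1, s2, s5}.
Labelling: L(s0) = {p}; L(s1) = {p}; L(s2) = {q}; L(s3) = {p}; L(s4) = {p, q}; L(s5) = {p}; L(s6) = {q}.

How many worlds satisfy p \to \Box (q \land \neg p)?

2

Let φ = p \to \Box (q \land \neg p). Evaluate φ at each world:
  s0 (successors {s4}): φ is false.
  s1 (successors {s1, s2, s3, s4}): φ is false.
  s2 (successors {s1, s3, s5, s6}): φ is true.
  s3 (successors {s0, s1, s2}): φ is false.
  s4 (successors {s0, s1, s2, s4, s5, s6}): φ is false.
  s5 (successors {s2, s3, s4}): φ is false.
  s6 (successors {s1, s2, s5}): φ is true.
For instance, at s3:
  At s3: p is true, \Box (q \land \neg p) is false, so p \to \Box (q \land \neg p) is false.
    At s3: \Box (q \land \neg p) requires q \land \neg p at every successor {s0, s1, s2}.
      q \land \neg p fails at s0, so \Box (q \land \neg p) is false at s3.
Satisfying worlds: {s2, s6}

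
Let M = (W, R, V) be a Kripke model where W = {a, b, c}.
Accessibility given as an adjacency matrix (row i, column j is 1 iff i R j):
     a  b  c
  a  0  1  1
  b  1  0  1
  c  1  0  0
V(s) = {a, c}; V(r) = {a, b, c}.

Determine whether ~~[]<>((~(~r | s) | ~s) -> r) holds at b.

At b: ~[]<>((~(~r | s) | ~s) -> r) is false, so ~~[]<>((~(~r | s) | ~s) -> r) is true.
  At b: []<>((~(~r | s) | ~s) -> r) is true, so ~[]<>((~(~r | s) | ~s) -> r) is false.
    At b: []<>((~(~r | s) | ~s) -> r) requires <>((~(~r | s) | ~s) -> r) at every successor {a, c}.
      At a: <>((~(~r | s) | ~s) -> r) is true.
      At c: <>((~(~r | s) | ~s) -> r) is true.
    So []<>((~(~r | s) | ~s) -> r) is true at b.

Yes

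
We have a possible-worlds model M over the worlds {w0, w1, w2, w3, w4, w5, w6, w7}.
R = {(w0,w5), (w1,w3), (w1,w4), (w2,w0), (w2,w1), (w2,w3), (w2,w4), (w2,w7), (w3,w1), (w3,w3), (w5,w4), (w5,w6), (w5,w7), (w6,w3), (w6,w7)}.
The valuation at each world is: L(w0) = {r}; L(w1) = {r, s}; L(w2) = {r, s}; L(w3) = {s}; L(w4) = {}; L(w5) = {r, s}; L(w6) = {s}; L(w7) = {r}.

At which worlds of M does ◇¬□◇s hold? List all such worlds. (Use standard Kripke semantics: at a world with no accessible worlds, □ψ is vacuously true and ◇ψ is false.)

Recall that □ψ holds at a world iff ψ holds at every accessible world, and ◇ψ holds iff ψ holds at some accessible world.
Let φ = ◇¬□◇s. Evaluate φ at each world:
  w0 (successors {w5}): φ is true.
  w1 (successors {w3, w4}): φ is false.
  w2 (successors {w0, w1, w3, w4, w7}): φ is true.
  w3 (successors {w1, w3}): φ is true.
  w4 (successors ∅): φ is false.
  w5 (successors {w4, w6, w7}): φ is true.
  w6 (successors {w3, w7}): φ is false.
  w7 (successors ∅): φ is false.
For instance, at w5:
  At w5: ◇¬□◇s requires ¬□◇s at some successor in {w4, w6, w7}.
    ¬□◇s holds at w6, so ◇¬□◇s is true at w5.
      At w6: □◇s is false, so ¬□◇s is true.
Satisfying worlds: {w0, w2, w3, w5}

w0, w2, w3, w5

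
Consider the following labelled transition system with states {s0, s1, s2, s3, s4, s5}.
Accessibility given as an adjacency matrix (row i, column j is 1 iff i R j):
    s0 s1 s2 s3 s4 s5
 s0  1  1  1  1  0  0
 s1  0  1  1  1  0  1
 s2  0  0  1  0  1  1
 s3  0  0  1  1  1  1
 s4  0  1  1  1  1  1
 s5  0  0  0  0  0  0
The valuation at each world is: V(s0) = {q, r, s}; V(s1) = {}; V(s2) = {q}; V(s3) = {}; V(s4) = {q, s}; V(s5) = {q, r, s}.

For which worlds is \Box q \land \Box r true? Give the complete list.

Let φ = \Box q \land \Box r. Evaluate φ at each world:
  s0 (successors {s0, s1, s2, s3}): φ is false.
  s1 (successors {s1, s2, s3, s5}): φ is false.
  s2 (successors {s2, s4, s5}): φ is false.
  s3 (successors {s2, s3, s4, s5}): φ is false.
  s4 (successors {s1, s2, s3, s4, s5}): φ is false.
  s5 (successors ∅): φ is true.
For instance, at s1:
  At s1: \Box q is false, \Box r is false, so \Box q \land \Box r is false.
    At s1: \Box q requires q at every successor {s1, s2, s3, s5}.
      q fails at s1, so \Box q is false at s1.
    At s1: \Box r requires r at every successor {s1, s2, s3, s5}.
      r fails at s1, so \Box r is false at s1.
Satisfying worlds: {s5}

s5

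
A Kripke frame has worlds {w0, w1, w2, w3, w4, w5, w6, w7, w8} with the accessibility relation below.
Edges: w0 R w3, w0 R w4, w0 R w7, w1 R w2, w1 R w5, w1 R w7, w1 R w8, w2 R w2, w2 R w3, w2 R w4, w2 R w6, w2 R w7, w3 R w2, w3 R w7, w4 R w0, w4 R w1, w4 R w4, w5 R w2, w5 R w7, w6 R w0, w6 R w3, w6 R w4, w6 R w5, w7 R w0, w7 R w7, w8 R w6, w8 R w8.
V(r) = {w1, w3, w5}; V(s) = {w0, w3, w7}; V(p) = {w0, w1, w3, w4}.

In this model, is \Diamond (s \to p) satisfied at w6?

At w6: \Diamond (s \to p) requires s \to p at some successor in {w0, w3, w4, w5}.
  s \to p holds at w0, so \Diamond (s \to p) is true at w6.

Yes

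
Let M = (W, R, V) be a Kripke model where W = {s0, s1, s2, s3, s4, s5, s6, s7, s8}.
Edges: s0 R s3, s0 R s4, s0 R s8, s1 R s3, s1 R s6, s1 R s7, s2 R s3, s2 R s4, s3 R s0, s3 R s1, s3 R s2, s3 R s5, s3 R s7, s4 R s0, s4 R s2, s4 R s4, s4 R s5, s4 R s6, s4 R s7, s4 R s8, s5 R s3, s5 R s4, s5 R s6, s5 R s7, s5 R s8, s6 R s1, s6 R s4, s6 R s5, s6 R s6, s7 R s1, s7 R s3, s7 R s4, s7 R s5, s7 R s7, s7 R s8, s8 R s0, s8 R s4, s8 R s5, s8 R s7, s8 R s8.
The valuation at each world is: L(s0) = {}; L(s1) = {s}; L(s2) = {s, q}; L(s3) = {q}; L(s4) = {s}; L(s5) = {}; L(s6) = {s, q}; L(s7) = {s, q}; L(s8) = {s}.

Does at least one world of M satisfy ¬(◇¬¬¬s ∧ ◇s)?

Let φ = ¬(◇¬¬¬s ∧ ◇s). Evaluate φ at each world:
  s0 (successors {s3, s4, s8}): φ is false.
  s1 (successors {s3, s6, s7}): φ is false.
  s2 (successors {s3, s4}): φ is false.
  s3 (successors {s0, s1, s2, s5, s7}): φ is false.
  s4 (successors {s0, s2, s4, s5, s6, s7, s8}): φ is false.
  s5 (successors {s3, s4, s6, s7, s8}): φ is false.
  s6 (successors {s1, s4, s5, s6}): φ is false.
  s7 (successors {s1, s3, s4, s5, s7, s8}): φ is false.
  s8 (successors {s0, s4, s5, s7, s8}): φ is false.
For instance, at s8:
  At s8: ◇¬¬¬s ∧ ◇s is true, so ¬(◇¬¬¬s ∧ ◇s) is false.
    At s8: ◇¬¬¬s is true, ◇s is true, so ◇¬¬¬s ∧ ◇s is true.
      At s8: ◇¬¬¬s requires ¬¬¬s at some successor in {s0, s4, s5, s7, s8}.
        ¬¬¬s holds at s0, so ◇¬¬¬s is true at s8.
      At s8: ◇s requires s at some successor in {s0, s4, s5, s7, s8}.
        s holds at s4, so ◇s is true at s8.

No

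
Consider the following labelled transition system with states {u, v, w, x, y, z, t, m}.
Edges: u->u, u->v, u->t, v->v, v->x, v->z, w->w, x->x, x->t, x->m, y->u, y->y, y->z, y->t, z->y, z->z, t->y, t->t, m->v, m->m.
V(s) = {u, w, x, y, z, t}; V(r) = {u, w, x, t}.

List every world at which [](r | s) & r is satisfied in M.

Let φ = [](r | s) & r. Evaluate φ at each world:
  u (successors {u, v, t}): φ is false.
  v (successors {v, x, z}): φ is false.
  w (successors {w}): φ is true.
  x (successors {x, t, m}): φ is false.
  y (successors {u, y, z, t}): φ is false.
  z (successors {y, z}): φ is false.
  t (successors {y, t}): φ is true.
  m (successors {v, m}): φ is false.
For instance, at m:
  At m: [](r | s) is false, r is false, so [](r | s) & r is false.
    At m: [](r | s) requires r | s at every successor {v, m}.
      r | s fails at v, so [](r | s) is false at m.
Satisfying worlds: {w, t}

w, t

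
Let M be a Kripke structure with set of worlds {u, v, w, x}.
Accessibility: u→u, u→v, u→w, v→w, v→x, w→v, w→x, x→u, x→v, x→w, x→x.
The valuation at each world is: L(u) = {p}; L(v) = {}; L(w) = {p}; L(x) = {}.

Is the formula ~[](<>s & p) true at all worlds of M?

Yes

Let φ = ~[](<>s & p). Evaluate φ at each world:
  u (successors {u, v, w}): φ is true.
  v (successors {w, x}): φ is true.
  w (successors {v, x}): φ is true.
  x (successors {u, v, w, x}): φ is true.
For instance, at u:
  At u: [](<>s & p) is false, so ~[](<>s & p) is true.
    At u: [](<>s & p) requires <>s & p at every successor {u, v, w}.
      <>s & p fails at u, so [](<>s & p) is false at u.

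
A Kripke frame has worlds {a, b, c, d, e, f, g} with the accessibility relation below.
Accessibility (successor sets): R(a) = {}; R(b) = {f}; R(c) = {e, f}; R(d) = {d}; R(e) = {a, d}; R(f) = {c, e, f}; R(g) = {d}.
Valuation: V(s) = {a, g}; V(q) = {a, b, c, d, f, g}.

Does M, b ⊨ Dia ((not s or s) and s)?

At b: Dia ((not s or s) and s) requires (not s or s) and s at some successor in {f}.
  At f: (not s or s) and s is false.
So Dia ((not s or s) and s) is false at b.

No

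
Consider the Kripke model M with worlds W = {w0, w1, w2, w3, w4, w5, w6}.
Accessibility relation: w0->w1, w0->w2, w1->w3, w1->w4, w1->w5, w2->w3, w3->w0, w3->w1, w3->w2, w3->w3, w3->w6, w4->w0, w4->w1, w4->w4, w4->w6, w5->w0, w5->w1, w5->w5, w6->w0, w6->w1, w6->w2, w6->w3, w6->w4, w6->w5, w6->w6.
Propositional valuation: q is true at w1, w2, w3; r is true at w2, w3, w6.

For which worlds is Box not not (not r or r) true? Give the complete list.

w0, w1, w2, w3, w4, w5, w6

Let φ = Box not not (not r or r). Evaluate φ at each world:
  w0 (successors {w1, w2}): φ is true.
  w1 (successors {w3, w4, w5}): φ is true.
  w2 (successors {w3}): φ is true.
  w3 (successors {w0, w1, w2, w3, w6}): φ is true.
  w4 (successors {w0, w1, w4, w6}): φ is true.
  w5 (successors {w0, w1, w5}): φ is true.
  w6 (successors {w0, w1, w2, w3, w4, w5, w6}): φ is true.
For instance, at w3:
  At w3: Box not not (not r or r) requires not not (not r or r) at every successor {w0, w1, w2, w3, w6}.
    At w0: not not (not r or r) is true.
    At w1: not not (not r or r) is true.
    At w2: not not (not r or r) is true.
    At w3: not not (not r or r) is true.
    At w6: not not (not r or r) is true.
  So Box not not (not r or r) is true at w3.
Satisfying worlds: {w0, w1, w2, w3, w4, w5, w6}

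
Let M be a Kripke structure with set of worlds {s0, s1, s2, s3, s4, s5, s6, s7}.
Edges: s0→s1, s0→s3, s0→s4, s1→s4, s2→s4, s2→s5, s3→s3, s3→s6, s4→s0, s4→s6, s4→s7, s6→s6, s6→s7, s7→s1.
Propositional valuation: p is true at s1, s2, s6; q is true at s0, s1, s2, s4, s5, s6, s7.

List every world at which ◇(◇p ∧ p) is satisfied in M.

s3, s4, s6

Recall that ◇ψ holds at a world iff ψ holds at some accessible world.
Let φ = ◇(◇p ∧ p). Evaluate φ at each world:
  s0 (successors {s1, s3, s4}): φ is false.
  s1 (successors {s4}): φ is false.
  s2 (successors {s4, s5}): φ is false.
  s3 (successors {s3, s6}): φ is true.
  s4 (successors {s0, s6, s7}): φ is true.
  s5 (successors ∅): φ is false.
  s6 (successors {s6, s7}): φ is true.
  s7 (successors {s1}): φ is false.
For instance, at s7:
  At s7: ◇(◇p ∧ p) requires ◇p ∧ p at some successor in {s1}.
    At s1: ◇p ∧ p is false.
  So ◇(◇p ∧ p) is false at s7.
Satisfying worlds: {s3, s4, s6}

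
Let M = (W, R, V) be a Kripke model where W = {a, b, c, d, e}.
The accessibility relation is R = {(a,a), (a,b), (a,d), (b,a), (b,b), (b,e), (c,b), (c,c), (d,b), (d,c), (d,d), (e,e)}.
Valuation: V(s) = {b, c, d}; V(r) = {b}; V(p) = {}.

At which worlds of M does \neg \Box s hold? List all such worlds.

a, b, e

Let φ = \neg \Box s. Evaluate φ at each world:
  a (successors {a, b, d}): φ is true.
  b (successors {a, b, e}): φ is true.
  c (successors {b, c}): φ is false.
  d (successors {b, c, d}): φ is false.
  e (successors {e}): φ is true.
For instance, at c:
  At c: \Box s is true, so \neg \Box s is false.
    At c: \Box s requires s at every successor {b, c}.
      At b: s is true.
      At c: s is true.
    So \Box s is true at c.
Satisfying worlds: {a, b, e}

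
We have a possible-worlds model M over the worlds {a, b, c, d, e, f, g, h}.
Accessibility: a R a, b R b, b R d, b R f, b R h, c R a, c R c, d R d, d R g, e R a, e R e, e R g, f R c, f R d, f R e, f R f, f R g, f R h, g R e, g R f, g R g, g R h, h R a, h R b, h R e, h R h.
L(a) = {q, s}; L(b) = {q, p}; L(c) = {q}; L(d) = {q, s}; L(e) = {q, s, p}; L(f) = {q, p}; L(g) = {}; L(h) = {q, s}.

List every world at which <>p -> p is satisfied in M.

a, b, c, d, e, f

Let φ = <>p -> p. Evaluate φ at each world:
  a (successors {a}): φ is true.
  b (successors {b, d, f, h}): φ is true.
  c (successors {a, c}): φ is true.
  d (successors {d, g}): φ is true.
  e (successors {a, e, g}): φ is true.
  f (successors {c, d, e, f, g, h}): φ is true.
  g (successors {e, f, g, h}): φ is false.
  h (successors {a, b, e, h}): φ is false.
For instance, at d:
  At d: <>p is false, p is false, so <>p -> p is true.
    At d: <>p requires p at some successor in {d, g}.
      At d: p is false.
      At g: p is false.
    So <>p is false at d.
Satisfying worlds: {a, b, c, d, e, f}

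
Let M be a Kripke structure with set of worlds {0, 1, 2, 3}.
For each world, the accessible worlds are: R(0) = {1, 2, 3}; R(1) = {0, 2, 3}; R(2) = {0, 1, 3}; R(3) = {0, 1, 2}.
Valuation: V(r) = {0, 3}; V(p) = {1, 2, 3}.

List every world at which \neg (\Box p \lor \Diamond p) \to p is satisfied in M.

Let φ = \neg (\Box p \lor \Diamond p) \to p. Evaluate φ at each world:
  0 (successors {1, 2, 3}): φ is true.
  1 (successors {0, 2, 3}): φ is true.
  2 (successors {0, 1, 3}): φ is true.
  3 (successors {0, 1, 2}): φ is true.
For instance, at 2:
  At 2: \neg (\Box p \lor \Diamond p) is false, p is true, so \neg (\Box p \lor \Diamond p) \to p is true.
    At 2: \Box p \lor \Diamond p is true, so \neg (\Box p \lor \Diamond p) is false.
      At 2: \Box p is false, \Diamond p is true, so \Box p \lor \Diamond p is true.
Satisfying worlds: {0, 1, 2, 3}

0, 1, 2, 3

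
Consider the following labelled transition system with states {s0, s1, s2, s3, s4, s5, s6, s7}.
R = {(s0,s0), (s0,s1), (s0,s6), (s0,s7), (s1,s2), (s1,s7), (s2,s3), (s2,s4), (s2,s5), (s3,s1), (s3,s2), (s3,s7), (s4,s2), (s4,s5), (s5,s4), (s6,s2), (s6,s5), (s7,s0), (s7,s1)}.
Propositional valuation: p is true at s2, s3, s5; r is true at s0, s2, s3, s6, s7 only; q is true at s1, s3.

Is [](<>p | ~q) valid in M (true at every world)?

Let φ = [](<>p | ~q). Evaluate φ at each world:
  s0 (successors {s0, s1, s6, s7}): φ is true.
  s1 (successors {s2, s7}): φ is true.
  s2 (successors {s3, s4, s5}): φ is true.
  s3 (successors {s1, s2, s7}): φ is true.
  s4 (successors {s2, s5}): φ is true.
  s5 (successors {s4}): φ is true.
  s6 (successors {s2, s5}): φ is true.
  s7 (successors {s0, s1}): φ is true.
For instance, at s4:
  At s4: [](<>p | ~q) requires <>p | ~q at every successor {s2, s5}.
      At s2: <>p is true, ~q is true, so <>p | ~q is true.
      At s5: <>p is false, ~q is true, so <>p | ~q is true.
  So [](<>p | ~q) is true at s4.

Yes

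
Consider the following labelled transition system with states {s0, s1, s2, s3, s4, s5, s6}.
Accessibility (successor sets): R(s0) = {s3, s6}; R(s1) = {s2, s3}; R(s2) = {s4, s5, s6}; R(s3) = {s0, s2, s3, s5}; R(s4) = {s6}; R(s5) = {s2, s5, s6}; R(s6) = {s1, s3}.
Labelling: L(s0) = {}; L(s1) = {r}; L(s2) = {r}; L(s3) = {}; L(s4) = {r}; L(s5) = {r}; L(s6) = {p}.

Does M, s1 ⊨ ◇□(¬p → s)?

No

Recall that □ψ holds at a world iff ψ holds at every accessible world, and ◇ψ holds iff ψ holds at some accessible world.
At s1: ◇□(¬p → s) requires □(¬p → s) at some successor in {s2, s3}.
  At s2: □(¬p → s) is false.
  At s3: □(¬p → s) is false.
So ◇□(¬p → s) is false at s1.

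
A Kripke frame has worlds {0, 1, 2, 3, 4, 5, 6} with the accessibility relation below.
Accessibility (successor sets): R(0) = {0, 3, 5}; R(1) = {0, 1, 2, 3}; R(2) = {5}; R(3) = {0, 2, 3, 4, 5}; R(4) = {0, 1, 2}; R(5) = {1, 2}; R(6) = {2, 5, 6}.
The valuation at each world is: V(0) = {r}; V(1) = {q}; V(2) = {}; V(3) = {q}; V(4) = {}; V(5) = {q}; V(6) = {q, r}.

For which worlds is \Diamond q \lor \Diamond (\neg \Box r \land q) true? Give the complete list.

0, 1, 2, 3, 4, 5, 6

Let φ = \Diamond q \lor \Diamond (\neg \Box r \land q). Evaluate φ at each world:
  0 (successors {0, 3, 5}): φ is true.
  1 (successors {0, 1, 2, 3}): φ is true.
  2 (successors {5}): φ is true.
  3 (successors {0, 2, 3, 4, 5}): φ is true.
  4 (successors {0, 1, 2}): φ is true.
  5 (successors {1, 2}): φ is true.
  6 (successors {2, 5, 6}): φ is true.
For instance, at 4:
  At 4: \Diamond q is true, \Diamond (\neg \Box r \land q) is true, so \Diamond q \lor \Diamond (\neg \Box r \land q) is true.
    At 4: \Diamond q requires q at some successor in {0, 1, 2}.
      q holds at 1, so \Diamond q is true at 4.
    At 4: \Diamond (\neg \Box r \land q) requires \neg \Box r \land q at some successor in {0, 1, 2}.
      \neg \Box r \land q holds at 1, so \Diamond (\neg \Box r \land q) is true at 4.
Satisfying worlds: {0, 1, 2, 3, 4, 5, 6}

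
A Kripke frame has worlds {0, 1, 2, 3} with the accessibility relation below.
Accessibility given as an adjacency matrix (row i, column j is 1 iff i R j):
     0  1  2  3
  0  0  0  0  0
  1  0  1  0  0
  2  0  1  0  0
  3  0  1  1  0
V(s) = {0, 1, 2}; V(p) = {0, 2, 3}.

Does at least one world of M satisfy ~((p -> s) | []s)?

Let φ = ~((p -> s) | []s). Evaluate φ at each world:
  0 (successors ∅): φ is false.
  1 (successors {1}): φ is false.
  2 (successors {1}): φ is false.
  3 (successors {1, 2}): φ is false.
For instance, at 1:
  At 1: (p -> s) | []s is true, so ~((p -> s) | []s) is false.
    At 1: p -> s is true, []s is true, so (p -> s) | []s is true.
      At 1: []s requires s at every successor {1}.
        At 1: s is true.
      So []s is true at 1.

No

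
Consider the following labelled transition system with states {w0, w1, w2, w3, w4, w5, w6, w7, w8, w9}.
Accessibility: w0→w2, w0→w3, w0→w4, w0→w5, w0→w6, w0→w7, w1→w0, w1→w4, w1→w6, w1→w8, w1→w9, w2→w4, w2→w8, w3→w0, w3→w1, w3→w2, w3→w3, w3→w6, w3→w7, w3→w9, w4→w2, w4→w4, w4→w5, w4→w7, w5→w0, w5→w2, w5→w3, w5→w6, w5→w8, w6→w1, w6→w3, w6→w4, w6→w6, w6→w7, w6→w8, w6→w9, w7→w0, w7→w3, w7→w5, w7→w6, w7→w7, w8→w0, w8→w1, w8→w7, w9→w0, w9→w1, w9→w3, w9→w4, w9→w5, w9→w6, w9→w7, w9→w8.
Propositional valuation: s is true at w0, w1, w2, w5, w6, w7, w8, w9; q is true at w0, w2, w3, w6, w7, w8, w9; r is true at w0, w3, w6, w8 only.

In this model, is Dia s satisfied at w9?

Yes

Recall that Dia ψ holds at a world iff ψ holds at some accessible world.
At w9: Dia s requires s at some successor in {w0, w1, w3, w4, w5, w6, w7, w8}.
  s holds at w0, so Dia s is true at w9.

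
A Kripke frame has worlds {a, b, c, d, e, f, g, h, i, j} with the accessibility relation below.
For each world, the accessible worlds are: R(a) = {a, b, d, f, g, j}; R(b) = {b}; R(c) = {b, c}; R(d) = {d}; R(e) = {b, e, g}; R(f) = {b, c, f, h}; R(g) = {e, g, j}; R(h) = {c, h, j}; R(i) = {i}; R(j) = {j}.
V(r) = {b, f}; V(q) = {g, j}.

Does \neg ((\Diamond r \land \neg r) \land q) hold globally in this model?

Recall that \Diamond ψ holds at a world iff ψ holds at some accessible world.
Let φ = \neg ((\Diamond r \land \neg r) \land q). Evaluate φ at each world:
  a (successors {a, b, d, f, g, j}): φ is true.
  b (successors {b}): φ is true.
  c (successors {b, c}): φ is true.
  d (successors {d}): φ is true.
  e (successors {b, e, g}): φ is true.
  f (successors {b, c, f, h}): φ is true.
  g (successors {e, g, j}): φ is true.
  h (successors {c, h, j}): φ is true.
  i (successors {i}): φ is true.
  j (successors {j}): φ is true.
For instance, at e:
  At e: (\Diamond r \land \neg r) \land q is false, so \neg ((\Diamond r \land \neg r) \land q) is true.
    At e: \Diamond r \land \neg r is true, q is false, so (\Diamond r \land \neg r) \land q is false.
      At e: \Diamond r is true, \neg r is true, so \Diamond r \land \neg r is true.

Yes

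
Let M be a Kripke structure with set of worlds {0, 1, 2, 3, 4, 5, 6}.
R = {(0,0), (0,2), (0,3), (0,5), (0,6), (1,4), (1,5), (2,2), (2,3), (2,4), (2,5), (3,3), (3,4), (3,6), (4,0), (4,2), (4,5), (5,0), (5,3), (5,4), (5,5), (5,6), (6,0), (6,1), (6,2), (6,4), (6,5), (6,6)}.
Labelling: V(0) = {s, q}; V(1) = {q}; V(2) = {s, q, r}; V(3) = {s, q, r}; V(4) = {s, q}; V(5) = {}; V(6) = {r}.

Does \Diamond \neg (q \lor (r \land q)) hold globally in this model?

Let φ = \Diamond \neg (q \lor (r \land q)). Evaluate φ at each world:
  0 (successors {0, 2, 3, 5, 6}): φ is true.
  1 (successors {4, 5}): φ is true.
  2 (successors {2, 3, 4, 5}): φ is true.
  3 (successors {3, 4, 6}): φ is true.
  4 (successors {0, 2, 5}): φ is true.
  5 (successors {0, 3, 4, 5, 6}): φ is true.
  6 (successors {0, 1, 2, 4, 5, 6}): φ is true.
For instance, at 5:
  At 5: \Diamond \neg (q \lor (r \land q)) requires \neg (q \lor (r \land q)) at some successor in {0, 3, 4, 5, 6}.
    \neg (q \lor (r \land q)) holds at 5, so \Diamond \neg (q \lor (r \land q)) is true at 5.

Yes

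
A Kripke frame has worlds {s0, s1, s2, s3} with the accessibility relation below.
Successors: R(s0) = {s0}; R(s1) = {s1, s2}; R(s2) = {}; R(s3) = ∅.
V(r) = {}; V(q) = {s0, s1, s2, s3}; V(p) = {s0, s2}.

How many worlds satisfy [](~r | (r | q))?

4

Recall that []ψ holds at a world iff ψ holds at every accessible world, and <>ψ holds iff ψ holds at some accessible world.
Let φ = [](~r | (r | q)). Evaluate φ at each world:
  s0 (successors {s0}): φ is true.
  s1 (successors {s1, s2}): φ is true.
  s2 (successors ∅): φ is true.
  s3 (successors ∅): φ is true.
For instance, at s0:
  At s0: [](~r | (r | q)) requires ~r | (r | q) at every successor {s0}.
    At s0: ~r | (r | q) is true.
  So [](~r | (r | q)) is true at s0.
Satisfying worlds: {s0, s1, s2, s3}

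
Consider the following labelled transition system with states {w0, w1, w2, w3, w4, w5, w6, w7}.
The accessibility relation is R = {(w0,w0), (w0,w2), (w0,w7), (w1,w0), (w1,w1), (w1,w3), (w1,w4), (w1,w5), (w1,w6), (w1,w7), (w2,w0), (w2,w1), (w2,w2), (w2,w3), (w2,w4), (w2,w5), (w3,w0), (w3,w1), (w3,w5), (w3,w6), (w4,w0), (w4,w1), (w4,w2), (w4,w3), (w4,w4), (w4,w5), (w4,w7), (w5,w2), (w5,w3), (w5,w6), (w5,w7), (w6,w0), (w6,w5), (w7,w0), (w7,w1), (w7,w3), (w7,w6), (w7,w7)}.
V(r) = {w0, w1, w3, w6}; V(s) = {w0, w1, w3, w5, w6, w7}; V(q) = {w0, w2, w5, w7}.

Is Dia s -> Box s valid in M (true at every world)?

Recall that Box ψ holds at a world iff ψ holds at every accessible world, and Dia ψ holds iff ψ holds at some accessible world.
Let φ = Dia s -> Box s. Evaluate φ at each world:
  w0 (successors {w0, w2, w7}): φ is false.
  w1 (successors {w0, w1, w3, w4, w5, w6, w7}): φ is false.
  w2 (successors {w0, w1, w2, w3, w4, w5}): φ is false.
  w3 (successors {w0, w1, w5, w6}): φ is true.
  w4 (successors {w0, w1, w2, w3, w4, w5, w7}): φ is false.
  w5 (successors {w2, w3, w6, w7}): φ is false.
  w6 (successors {w0, w5}): φ is true.
  w7 (successors {w0, w1, w3, w6, w7}): φ is true.
Detail at w0 (counterexample):
  At w0: Dia s is true, Box s is false, so Dia s -> Box s is false.
    At w0: Dia s requires s at some successor in {w0, w2, w7}.
      s holds at w0, so Dia s is true at w0.
    At w0: Box s requires s at every successor {w0, w2, w7}.
      s fails at w2, so Box s is false at w0.

No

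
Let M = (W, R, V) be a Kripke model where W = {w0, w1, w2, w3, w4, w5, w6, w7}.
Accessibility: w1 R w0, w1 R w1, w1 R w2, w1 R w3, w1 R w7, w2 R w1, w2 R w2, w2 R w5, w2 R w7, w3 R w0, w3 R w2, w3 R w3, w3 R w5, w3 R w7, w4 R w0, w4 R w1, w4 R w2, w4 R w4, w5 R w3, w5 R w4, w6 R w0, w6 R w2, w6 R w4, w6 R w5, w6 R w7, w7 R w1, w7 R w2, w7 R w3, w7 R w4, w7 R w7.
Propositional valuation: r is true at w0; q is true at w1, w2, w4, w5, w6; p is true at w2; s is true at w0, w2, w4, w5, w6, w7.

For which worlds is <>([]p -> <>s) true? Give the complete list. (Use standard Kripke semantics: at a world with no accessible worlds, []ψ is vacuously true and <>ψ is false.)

w1, w2, w3, w4, w5, w6, w7

Let φ = <>([]p -> <>s). Evaluate φ at each world:
  w0 (successors ∅): φ is false.
  w1 (successors {w0, w1, w2, w3, w7}): φ is true.
  w2 (successors {w1, w2, w5, w7}): φ is true.
  w3 (successors {w0, w2, w3, w5, w7}): φ is true.
  w4 (successors {w0, w1, w2, w4}): φ is true.
  w5 (successors {w3, w4}): φ is true.
  w6 (successors {w0, w2, w4, w5, w7}): φ is true.
  w7 (successors {w1, w2, w3, w4, w7}): φ is true.
For instance, at w7:
  At w7: <>([]p -> <>s) requires []p -> <>s at some successor in {w1, w2, w3, w4, w7}.
    []p -> <>s holds at w1, so <>([]p -> <>s) is true at w7.
      At w1: []p is false, <>s is true, so []p -> <>s is true.
Satisfying worlds: {w1, w2, w3, w4, w5, w6, w7}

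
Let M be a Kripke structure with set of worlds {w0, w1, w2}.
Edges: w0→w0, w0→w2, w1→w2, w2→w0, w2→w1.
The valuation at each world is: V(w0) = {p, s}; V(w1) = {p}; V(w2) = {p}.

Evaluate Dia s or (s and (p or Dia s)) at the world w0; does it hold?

Yes

Recall that Dia ψ holds at a world iff ψ holds at some accessible world.
At w0: Dia s is true, s and (p or Dia s) is true, so Dia s or (s and (p or Dia s)) is true.
  At w0: Dia s requires s at some successor in {w0, w2}.
    s holds at w0, so Dia s is true at w0.
  At w0: s is true, p or Dia s is true, so s and (p or Dia s) is true.
    At w0: p is true, Dia s is true, so p or Dia s is true.
      At w0: Dia s requires s at some successor in {w0, w2}.
        s holds at w0, so Dia s is true at w0.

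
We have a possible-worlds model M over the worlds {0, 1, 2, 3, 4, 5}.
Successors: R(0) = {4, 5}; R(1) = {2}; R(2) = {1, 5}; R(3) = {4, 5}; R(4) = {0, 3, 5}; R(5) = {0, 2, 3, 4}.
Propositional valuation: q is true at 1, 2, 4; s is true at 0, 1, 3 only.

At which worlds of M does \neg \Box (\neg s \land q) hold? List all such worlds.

0, 2, 3, 4, 5

Let φ = \neg \Box (\neg s \land q). Evaluate φ at each world:
  0 (successors {4, 5}): φ is true.
  1 (successors {2}): φ is false.
  2 (successors {1, 5}): φ is true.
  3 (successors {4, 5}): φ is true.
  4 (successors {0, 3, 5}): φ is true.
  5 (successors {0, 2, 3, 4}): φ is true.
For instance, at 4:
  At 4: \Box (\neg s \land q) is false, so \neg \Box (\neg s \land q) is true.
    At 4: \Box (\neg s \land q) requires \neg s \land q at every successor {0, 3, 5}.
      \neg s \land q fails at 0, so \Box (\neg s \land q) is false at 4.
Satisfying worlds: {0, 2, 3, 4, 5}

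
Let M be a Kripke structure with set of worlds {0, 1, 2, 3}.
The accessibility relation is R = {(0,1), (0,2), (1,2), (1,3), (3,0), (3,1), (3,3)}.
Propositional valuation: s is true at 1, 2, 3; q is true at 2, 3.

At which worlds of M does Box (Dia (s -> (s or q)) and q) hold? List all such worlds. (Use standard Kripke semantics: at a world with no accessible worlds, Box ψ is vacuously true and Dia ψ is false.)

2

Recall that Box ψ holds at a world iff ψ holds at every accessible world, and Dia ψ holds iff ψ holds at some accessible world.
Let φ = Box (Dia (s -> (s or q)) and q). Evaluate φ at each world:
  0 (successors {1, 2}): φ is false.
  1 (successors {2, 3}): φ is false.
  2 (successors ∅): φ is true.
  3 (successors {0, 1, 3}): φ is false.
For instance, at 1:
  At 1: Box (Dia (s -> (s or q)) and q) requires Dia (s -> (s or q)) and q at every successor {2, 3}.
    Dia (s -> (s or q)) and q fails at 2, so Box (Dia (s -> (s or q)) and q) is false at 1.
      At 2: Dia (s -> (s or q)) is false, q is true, so Dia (s -> (s or q)) and q is false.
Satisfying worlds: {2}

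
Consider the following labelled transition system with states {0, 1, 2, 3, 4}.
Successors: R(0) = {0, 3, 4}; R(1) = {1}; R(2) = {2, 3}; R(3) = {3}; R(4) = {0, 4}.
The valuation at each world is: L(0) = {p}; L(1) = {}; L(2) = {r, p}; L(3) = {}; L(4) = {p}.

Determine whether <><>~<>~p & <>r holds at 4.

Recall that <>ψ holds at a world iff ψ holds at some accessible world.
At 4: <><>~<>~p is true, <>r is false, so <><>~<>~p & <>r is false.
  At 4: <><>~<>~p requires <>~<>~p at some successor in {0, 4}.
    <>~<>~p holds at 0, so <><>~<>~p is true at 4.
      At 0: <>~<>~p requires ~<>~p at some successor in {0, 3, 4}.
        ~<>~p holds at 4, so <>~<>~p is true at 0.
  At 4: <>r requires r at some successor in {0, 4}.
    At 0: r is false.
    At 4: r is false.
  So <>r is false at 4.

No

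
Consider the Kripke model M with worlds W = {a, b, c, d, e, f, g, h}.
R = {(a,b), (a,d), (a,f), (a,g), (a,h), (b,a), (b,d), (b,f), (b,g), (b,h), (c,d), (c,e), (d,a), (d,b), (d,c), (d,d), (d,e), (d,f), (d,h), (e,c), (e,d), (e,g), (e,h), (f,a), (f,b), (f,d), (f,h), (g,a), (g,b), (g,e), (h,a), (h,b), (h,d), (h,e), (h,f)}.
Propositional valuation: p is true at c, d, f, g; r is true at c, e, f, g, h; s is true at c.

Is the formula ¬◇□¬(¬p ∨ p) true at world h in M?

At h: ◇□¬(¬p ∨ p) is false, so ¬◇□¬(¬p ∨ p) is true.
  At h: ◇□¬(¬p ∨ p) requires □¬(¬p ∨ p) at some successor in {a, b, d, e, f}.
    At a: □¬(¬p ∨ p) is false.
    At b: □¬(¬p ∨ p) is false.
    At d: □¬(¬p ∨ p) is false.
    At e: □¬(¬p ∨ p) is false.
    At f: □¬(¬p ∨ p) is false.
  So ◇□¬(¬p ∨ p) is false at h.

Yes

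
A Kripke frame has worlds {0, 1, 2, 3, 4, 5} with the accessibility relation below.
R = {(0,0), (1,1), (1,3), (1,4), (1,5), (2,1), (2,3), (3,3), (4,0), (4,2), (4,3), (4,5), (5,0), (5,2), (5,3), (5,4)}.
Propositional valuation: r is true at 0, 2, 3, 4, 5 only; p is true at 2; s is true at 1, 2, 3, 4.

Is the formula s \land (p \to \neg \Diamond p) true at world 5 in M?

At 5: s is false, p \to \neg \Diamond p is true, so s \land (p \to \neg \Diamond p) is false.
  At 5: p is false, \neg \Diamond p is false, so p \to \neg \Diamond p is true.
    At 5: \Diamond p is true, so \neg \Diamond p is false.
      At 5: \Diamond p requires p at some successor in {0, 2, 3, 4}.
        p holds at 2, so \Diamond p is true at 5.

No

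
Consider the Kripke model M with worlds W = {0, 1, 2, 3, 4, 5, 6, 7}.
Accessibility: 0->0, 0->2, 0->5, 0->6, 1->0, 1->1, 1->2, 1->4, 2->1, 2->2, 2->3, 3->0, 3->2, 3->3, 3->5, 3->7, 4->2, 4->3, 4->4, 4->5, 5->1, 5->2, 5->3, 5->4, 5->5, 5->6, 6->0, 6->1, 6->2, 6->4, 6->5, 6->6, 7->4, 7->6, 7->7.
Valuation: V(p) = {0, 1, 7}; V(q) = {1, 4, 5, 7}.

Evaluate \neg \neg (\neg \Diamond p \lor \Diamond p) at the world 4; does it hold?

At 4: \neg (\neg \Diamond p \lor \Diamond p) is false, so \neg \neg (\neg \Diamond p \lor \Diamond p) is true.
  At 4: \neg \Diamond p \lor \Diamond p is true, so \neg (\neg \Diamond p \lor \Diamond p) is false.
    At 4: \neg \Diamond p is true, \Diamond p is false, so \neg \Diamond p \lor \Diamond p is true.
      At 4: \Diamond p is false, so \neg \Diamond p is true.
      At 4: \Diamond p requires p at some successor in {2, 3, 4, 5}.
        At 2: p is false.
        At 3: p is false.
        At 4: p is false.
        At 5: p is false.
      So \Diamond p is false at 4.

Yes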